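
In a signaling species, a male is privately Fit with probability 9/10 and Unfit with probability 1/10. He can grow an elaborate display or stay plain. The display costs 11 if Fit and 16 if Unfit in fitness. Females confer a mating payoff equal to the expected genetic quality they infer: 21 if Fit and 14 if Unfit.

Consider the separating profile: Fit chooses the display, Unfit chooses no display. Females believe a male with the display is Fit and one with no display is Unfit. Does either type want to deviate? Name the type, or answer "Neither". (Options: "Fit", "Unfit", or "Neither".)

Fit

The display pays 21; no display pays 14.
Fit: assigned the display, nets 21 − 11 = 10; deviating to no display nets 14.
Unfit: assigned no display, nets 14; deviating to the display nets 21 − 16 = 5.
The Fit type gains 4 by deviating.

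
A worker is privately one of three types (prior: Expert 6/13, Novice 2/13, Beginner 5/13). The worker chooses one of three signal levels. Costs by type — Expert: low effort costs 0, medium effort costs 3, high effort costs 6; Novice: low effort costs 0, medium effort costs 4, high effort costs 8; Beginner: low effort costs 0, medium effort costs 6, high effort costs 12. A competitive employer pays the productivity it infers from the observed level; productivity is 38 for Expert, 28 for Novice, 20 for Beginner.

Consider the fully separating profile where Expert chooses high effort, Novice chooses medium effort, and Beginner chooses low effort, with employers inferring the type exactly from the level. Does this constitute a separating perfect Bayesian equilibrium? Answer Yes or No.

Separating wages: high effort → 38, medium effort → 28, low effort → 20.
Expert (assigned high effort): low effort: 20 − 0 = 20; medium effort: 28 − 3 = 25; high effort: 38 − 6 = 32. Expert stays.
Novice (assigned medium effort): low effort: 20 − 0 = 20; medium effort: 28 − 4 = 24; high effort: 38 − 8 = 30. Novice prefers high effort.
Beginner (assigned low effort): low effort: 20 − 0 = 20; medium effort: 28 − 6 = 22; high effort: 38 − 12 = 26. Beginner prefers high effort.
At least one type deviates; the separating profile fails.

No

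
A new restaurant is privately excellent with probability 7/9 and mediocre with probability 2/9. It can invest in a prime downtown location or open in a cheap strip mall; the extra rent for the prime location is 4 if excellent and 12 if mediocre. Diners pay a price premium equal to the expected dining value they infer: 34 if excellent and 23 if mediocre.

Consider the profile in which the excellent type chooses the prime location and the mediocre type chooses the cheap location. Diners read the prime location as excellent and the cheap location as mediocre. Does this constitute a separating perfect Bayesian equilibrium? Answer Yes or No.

Yes

Under these beliefs, the prime location earns price premium 34 and the cheap location earns price premium 23.
excellent: the prime location nets 34 − 4 = 30; the cheap location nets 23. excellent prefers the prime location.
mediocre: the prime location nets 34 − 12 = 22; the cheap location nets 23. mediocre prefers the cheap location.
Neither type deviates, so the separating profile is an equilibrium.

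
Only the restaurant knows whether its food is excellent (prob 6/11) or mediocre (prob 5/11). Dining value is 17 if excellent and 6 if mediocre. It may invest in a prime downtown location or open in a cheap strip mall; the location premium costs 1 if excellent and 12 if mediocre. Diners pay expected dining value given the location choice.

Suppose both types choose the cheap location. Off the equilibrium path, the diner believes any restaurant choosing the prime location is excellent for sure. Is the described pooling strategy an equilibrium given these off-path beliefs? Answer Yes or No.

No

On path, the diner holds the prior and pays 6/11·17 + 5/11·6 = 12. Off path (the prime location), believing excellent, it pays 17.
excellent: the cheap location nets 12; the prime location nets 17 − 1 = 16. excellent would deviate.
mediocre: the cheap location nets 12; the prime location nets 17 − 12 = 5. mediocre stays.
A type deviates, so pooling fails.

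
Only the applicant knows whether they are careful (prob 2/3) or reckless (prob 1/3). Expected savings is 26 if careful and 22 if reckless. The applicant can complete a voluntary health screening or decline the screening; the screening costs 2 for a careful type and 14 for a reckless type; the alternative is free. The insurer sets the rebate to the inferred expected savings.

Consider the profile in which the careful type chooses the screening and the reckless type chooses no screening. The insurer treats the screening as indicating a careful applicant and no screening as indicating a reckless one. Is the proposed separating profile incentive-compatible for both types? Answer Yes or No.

Yes

Under these beliefs, the screening earns rebate 26 and no screening earns rebate 22.
careful: the screening nets 26 − 2 = 24; no screening nets 22. careful prefers the screening.
reckless: the screening nets 26 − 14 = 12; no screening nets 22. reckless prefers no screening.
Neither type deviates, so the separating profile is an equilibrium.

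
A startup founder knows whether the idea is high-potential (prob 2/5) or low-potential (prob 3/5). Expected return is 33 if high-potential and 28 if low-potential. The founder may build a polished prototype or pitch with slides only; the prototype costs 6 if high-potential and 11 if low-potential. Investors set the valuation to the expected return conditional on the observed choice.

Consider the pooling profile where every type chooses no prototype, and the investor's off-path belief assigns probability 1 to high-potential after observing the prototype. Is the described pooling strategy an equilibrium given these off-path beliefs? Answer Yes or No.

Yes

On path, the investor holds the prior and pays 2/5·33 + 3/5·28 = 30. Off path (the prototype), believing high-potential, it pays 33.
high-potential: no prototype nets 30; the prototype nets 33 − 6 = 27. high-potential stays.
low-potential: no prototype nets 30; the prototype nets 33 − 11 = 22. low-potential stays.
No type deviates, so pooling is sustained.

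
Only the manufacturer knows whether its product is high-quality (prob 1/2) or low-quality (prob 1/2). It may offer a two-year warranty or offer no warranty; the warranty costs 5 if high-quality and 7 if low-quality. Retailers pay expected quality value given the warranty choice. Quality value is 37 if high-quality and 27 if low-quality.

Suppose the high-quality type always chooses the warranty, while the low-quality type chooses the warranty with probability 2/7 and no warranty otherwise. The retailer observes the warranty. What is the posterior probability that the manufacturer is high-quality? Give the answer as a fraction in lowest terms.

P(the warranty) = (1/2)·1 + (1/2)·(2/7) = 9/14.
By Bayes' rule, P(high-quality | the warranty) = (1/2) / (9/14) = 7/9.

7/9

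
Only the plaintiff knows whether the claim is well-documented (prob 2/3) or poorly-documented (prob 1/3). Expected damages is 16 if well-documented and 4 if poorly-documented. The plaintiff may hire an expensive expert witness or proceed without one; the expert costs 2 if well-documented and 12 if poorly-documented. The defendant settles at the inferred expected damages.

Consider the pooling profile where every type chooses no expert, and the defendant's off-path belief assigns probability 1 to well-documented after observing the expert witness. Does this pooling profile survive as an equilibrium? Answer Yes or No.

No

On path, the defendant holds the prior and pays 2/3·16 + 1/3·4 = 12. Off path (the expert witness), believing well-documented, it pays 16.
well-documented: no expert nets 12; the expert witness nets 16 − 2 = 14. well-documented would deviate.
poorly-documented: no expert nets 12; the expert witness nets 16 − 12 = 4. poorly-documented stays.
A type deviates, so pooling fails.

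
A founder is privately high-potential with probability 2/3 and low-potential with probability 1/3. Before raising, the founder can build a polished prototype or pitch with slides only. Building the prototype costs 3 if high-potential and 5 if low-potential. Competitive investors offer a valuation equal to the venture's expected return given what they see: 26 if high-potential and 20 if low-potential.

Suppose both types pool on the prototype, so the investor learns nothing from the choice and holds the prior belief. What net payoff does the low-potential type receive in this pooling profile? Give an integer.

Pooled valuation = 2/3·26 + 1/3·20 = 24.
low-potential pays cost 5 for the prototype, so net payoff = 24 − 5 = 19.

19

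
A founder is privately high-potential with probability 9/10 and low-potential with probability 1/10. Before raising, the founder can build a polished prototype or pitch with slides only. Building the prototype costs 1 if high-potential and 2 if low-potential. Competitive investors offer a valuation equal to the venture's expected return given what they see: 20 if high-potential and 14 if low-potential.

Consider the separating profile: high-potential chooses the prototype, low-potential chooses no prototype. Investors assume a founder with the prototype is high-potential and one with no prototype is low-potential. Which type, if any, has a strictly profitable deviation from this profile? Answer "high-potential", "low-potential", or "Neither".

The prototype pays 20; no prototype pays 14.
high-potential: assigned the prototype, nets 20 − 1 = 19; deviating to no prototype nets 14.
low-potential: assigned no prototype, nets 14; deviating to the prototype nets 20 − 2 = 18.
The low-potential type gains 4 by deviating.

low-potential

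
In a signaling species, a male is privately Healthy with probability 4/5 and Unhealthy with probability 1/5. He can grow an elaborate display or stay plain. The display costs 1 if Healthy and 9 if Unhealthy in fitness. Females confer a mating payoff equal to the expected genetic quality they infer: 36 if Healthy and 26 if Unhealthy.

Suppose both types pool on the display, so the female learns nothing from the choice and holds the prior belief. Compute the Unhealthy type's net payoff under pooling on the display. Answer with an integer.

Pooled mating payoff = 4/5·36 + 1/5·26 = 34.
Unhealthy pays cost 9 for the display, so net payoff = 34 − 9 = 25.

25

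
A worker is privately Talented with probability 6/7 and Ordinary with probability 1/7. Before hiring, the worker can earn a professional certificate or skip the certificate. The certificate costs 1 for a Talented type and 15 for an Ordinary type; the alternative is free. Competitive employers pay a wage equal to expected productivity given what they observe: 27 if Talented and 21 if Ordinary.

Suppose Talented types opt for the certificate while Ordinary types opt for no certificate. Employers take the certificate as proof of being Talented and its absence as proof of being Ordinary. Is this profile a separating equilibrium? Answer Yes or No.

Yes

Under these beliefs, the certificate earns wage 27 and no certificate earns wage 21.
Talented: the certificate nets 27 − 1 = 26; no certificate nets 21. Talented prefers the certificate.
Ordinary: the certificate nets 27 − 15 = 12; no certificate nets 21. Ordinary prefers no certificate.
Neither type deviates, so the separating profile is an equilibrium.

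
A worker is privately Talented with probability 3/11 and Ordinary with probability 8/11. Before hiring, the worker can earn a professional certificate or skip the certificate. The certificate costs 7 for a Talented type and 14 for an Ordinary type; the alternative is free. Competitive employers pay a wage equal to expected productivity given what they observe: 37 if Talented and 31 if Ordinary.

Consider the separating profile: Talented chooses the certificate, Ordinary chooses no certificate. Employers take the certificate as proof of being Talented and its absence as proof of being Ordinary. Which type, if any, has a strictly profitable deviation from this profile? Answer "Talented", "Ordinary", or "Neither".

Talented

The certificate pays 37; no certificate pays 31.
Talented: assigned the certificate, nets 37 − 7 = 30; deviating to no certificate nets 31.
Ordinary: assigned no certificate, nets 31; deviating to the certificate nets 37 − 14 = 23.
The Talented type gains 1 by deviating.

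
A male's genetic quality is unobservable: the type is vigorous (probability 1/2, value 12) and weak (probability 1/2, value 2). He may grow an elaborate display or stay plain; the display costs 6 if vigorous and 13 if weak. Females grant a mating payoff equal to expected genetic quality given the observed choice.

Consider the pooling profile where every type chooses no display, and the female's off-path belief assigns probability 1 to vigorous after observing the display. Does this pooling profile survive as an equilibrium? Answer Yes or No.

Yes

On path, the female holds the prior and pays 1/2·12 + 1/2·2 = 7. Off path (the display), believing vigorous, it pays 12.
vigorous: no display nets 7; the display nets 12 − 6 = 6. vigorous stays.
weak: no display nets 7; the display nets 12 − 13 = -1. weak stays.
No type deviates, so pooling is sustained.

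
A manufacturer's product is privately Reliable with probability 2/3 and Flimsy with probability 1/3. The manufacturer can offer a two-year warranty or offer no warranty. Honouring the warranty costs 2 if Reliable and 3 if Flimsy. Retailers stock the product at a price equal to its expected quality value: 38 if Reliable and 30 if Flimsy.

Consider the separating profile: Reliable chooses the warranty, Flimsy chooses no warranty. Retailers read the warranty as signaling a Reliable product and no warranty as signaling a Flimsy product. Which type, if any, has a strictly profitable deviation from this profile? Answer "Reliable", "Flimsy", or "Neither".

The warranty pays 38; no warranty pays 30.
Reliable: assigned the warranty, nets 38 − 2 = 36; deviating to no warranty nets 30.
Flimsy: assigned no warranty, nets 30; deviating to the warranty nets 38 − 3 = 35.
The Flimsy type gains 5 by deviating.

Flimsy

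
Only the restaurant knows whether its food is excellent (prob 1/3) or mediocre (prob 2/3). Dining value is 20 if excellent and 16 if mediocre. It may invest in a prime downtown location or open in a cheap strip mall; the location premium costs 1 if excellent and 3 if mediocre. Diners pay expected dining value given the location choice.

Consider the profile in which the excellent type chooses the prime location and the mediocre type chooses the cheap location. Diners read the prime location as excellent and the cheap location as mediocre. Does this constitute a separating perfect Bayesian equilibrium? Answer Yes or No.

No

Under these beliefs, the prime location earns price premium 20 and the cheap location earns price premium 16.
excellent: the prime location nets 20 − 1 = 19; the cheap location nets 16. excellent prefers the prime location.
mediocre: the prime location nets 20 − 3 = 17; the cheap location nets 16. mediocre would deviate to the prime location.
mediocre has a profitable deviation, so the profile is not an equilibrium.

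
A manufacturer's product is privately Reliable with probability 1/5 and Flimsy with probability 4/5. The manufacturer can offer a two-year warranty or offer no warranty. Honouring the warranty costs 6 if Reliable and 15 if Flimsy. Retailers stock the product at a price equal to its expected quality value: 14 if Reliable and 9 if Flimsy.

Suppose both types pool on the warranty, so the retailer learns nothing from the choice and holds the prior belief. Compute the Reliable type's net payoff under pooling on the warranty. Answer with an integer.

Pooled price = 1/5·14 + 4/5·9 = 10.
Reliable pays cost 6 for the warranty, so net payoff = 10 − 6 = 4.

4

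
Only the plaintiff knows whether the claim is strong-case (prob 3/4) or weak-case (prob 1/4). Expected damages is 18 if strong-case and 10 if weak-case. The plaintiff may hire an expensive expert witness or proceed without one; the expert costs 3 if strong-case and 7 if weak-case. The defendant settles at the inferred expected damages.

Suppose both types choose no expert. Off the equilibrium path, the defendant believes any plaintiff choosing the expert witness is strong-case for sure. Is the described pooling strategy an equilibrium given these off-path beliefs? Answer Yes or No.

Yes

On path, the defendant holds the prior and pays 3/4·18 + 1/4·10 = 16. Off path (the expert witness), believing strong-case, it pays 18.
strong-case: no expert nets 16; the expert witness nets 18 − 3 = 15. strong-case stays.
weak-case: no expert nets 16; the expert witness nets 18 − 7 = 11. weak-case stays.
No type deviates, so pooling is sustained.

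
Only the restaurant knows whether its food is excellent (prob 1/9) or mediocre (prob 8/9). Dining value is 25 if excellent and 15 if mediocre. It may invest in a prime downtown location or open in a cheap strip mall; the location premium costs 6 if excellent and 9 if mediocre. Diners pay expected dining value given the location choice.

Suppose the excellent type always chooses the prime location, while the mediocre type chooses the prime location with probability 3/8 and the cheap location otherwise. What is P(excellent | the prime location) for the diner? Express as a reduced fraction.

1/4

P(the prime location) = (1/9)·1 + (8/9)·(3/8) = 4/9.
By Bayes' rule, P(excellent | the prime location) = (1/9) / (4/9) = 1/4.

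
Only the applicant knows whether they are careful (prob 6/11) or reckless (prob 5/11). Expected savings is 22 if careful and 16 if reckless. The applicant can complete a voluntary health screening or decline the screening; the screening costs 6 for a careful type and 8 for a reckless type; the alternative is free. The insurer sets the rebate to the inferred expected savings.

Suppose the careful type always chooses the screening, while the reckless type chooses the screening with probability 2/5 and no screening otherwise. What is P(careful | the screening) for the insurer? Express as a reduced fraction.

3/4

P(the screening) = (6/11)·1 + (5/11)·(2/5) = 8/11.
By Bayes' rule, P(careful | the screening) = (6/11) / (8/11) = 3/4.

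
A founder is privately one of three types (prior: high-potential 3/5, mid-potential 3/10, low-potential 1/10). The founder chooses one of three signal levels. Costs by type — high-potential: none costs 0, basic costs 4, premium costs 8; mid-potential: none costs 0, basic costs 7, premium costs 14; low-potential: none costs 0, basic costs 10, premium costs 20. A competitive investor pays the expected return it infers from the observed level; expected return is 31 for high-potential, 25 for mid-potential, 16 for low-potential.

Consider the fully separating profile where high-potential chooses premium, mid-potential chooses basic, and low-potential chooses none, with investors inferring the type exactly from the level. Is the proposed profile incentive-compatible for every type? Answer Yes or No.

Yes

Separating valuations: premium → 31, basic → 25, none → 16.
high-potential (assigned premium): none: 16 − 0 = 16; basic: 25 − 4 = 21; premium: 31 − 8 = 23. high-potential stays.
mid-potential (assigned basic): none: 16 − 0 = 16; basic: 25 − 7 = 18; premium: 31 − 14 = 17. mid-potential stays.
low-potential (assigned none): none: 16 − 0 = 16; basic: 25 − 10 = 15; premium: 31 − 20 = 11. low-potential stays.
Every type prefers its assigned level; separation holds.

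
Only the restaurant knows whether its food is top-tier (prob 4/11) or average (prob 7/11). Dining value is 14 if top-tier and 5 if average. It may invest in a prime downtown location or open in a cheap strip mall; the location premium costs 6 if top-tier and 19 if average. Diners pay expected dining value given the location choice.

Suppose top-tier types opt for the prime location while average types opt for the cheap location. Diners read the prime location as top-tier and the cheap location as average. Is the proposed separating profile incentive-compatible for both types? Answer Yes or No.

Yes

Under these beliefs, the prime location earns price premium 14 and the cheap location earns price premium 5.
top-tier: the prime location nets 14 − 6 = 8; the cheap location nets 5. top-tier prefers the prime location.
average: the prime location nets 14 − 19 = -5; the cheap location nets 5. average prefers the cheap location.
Neither type deviates, so the separating profile is an equilibrium.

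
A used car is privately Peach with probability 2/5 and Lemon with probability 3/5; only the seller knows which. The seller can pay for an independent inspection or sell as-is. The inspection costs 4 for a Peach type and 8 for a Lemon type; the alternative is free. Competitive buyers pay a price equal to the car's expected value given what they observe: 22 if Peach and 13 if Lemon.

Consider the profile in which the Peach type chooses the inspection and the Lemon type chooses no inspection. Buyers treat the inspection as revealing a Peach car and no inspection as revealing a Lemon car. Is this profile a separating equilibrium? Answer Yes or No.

Under these beliefs, the inspection earns price 22 and no inspection earns price 13.
Peach: the inspection nets 22 − 4 = 18; no inspection nets 13. Peach prefers the inspection.
Lemon: the inspection nets 22 − 8 = 14; no inspection nets 13. Lemon would deviate to the inspection.
Lemon has a profitable deviation, so the profile is not an equilibrium.

No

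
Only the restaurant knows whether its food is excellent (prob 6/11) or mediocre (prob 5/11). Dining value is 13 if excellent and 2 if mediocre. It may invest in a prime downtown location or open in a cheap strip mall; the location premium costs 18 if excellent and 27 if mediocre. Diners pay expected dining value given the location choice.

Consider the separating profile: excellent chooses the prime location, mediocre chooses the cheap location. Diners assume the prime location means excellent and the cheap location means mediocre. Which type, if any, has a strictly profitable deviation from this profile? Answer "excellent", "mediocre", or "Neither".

The prime location pays 13; the cheap location pays 2.
excellent: assigned the prime location, nets 13 − 18 = -5; deviating to the cheap location nets 2.
mediocre: assigned the cheap location, nets 2; deviating to the prime location nets 13 − 27 = -14.
The excellent type gains 7 by deviating.

excellent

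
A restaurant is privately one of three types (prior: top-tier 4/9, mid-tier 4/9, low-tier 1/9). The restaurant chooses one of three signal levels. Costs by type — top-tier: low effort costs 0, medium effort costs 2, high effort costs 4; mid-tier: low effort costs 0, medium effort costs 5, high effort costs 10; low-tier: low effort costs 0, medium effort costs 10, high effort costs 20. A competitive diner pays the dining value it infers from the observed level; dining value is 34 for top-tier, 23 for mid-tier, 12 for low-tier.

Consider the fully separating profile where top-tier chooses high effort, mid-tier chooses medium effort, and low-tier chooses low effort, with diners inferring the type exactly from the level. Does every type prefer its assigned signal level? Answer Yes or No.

No

Separating price premiums: high effort → 34, medium effort → 23, low effort → 12.
top-tier (assigned high effort): low effort: 12 − 0 = 12; medium effort: 23 − 2 = 21; high effort: 34 − 4 = 30. top-tier stays.
mid-tier (assigned medium effort): low effort: 12 − 0 = 12; medium effort: 23 − 5 = 18; high effort: 34 − 10 = 24. mid-tier prefers high effort.
low-tier (assigned low effort): low effort: 12 − 0 = 12; medium effort: 23 − 10 = 13; high effort: 34 − 20 = 14. low-tier prefers high effort.
At least one type deviates; the separating profile fails.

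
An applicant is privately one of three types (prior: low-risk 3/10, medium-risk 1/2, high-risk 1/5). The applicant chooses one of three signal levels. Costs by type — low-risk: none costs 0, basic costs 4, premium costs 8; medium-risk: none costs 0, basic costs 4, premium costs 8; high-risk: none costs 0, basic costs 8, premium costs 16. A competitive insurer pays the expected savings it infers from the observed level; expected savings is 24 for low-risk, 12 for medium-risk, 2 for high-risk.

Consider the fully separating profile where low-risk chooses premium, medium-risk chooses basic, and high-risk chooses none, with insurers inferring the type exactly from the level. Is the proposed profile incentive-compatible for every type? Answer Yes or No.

No

Separating rebates: premium → 24, basic → 12, none → 2.
low-risk (assigned premium): none: 2 − 0 = 2; basic: 12 − 4 = 8; premium: 24 − 8 = 16. low-risk stays.
medium-risk (assigned basic): none: 2 − 0 = 2; basic: 12 − 4 = 8; premium: 24 − 8 = 16. medium-risk prefers premium.
high-risk (assigned none): none: 2 − 0 = 2; basic: 12 − 8 = 4; premium: 24 − 16 = 8. high-risk prefers premium.
At least one type deviates; the separating profile fails.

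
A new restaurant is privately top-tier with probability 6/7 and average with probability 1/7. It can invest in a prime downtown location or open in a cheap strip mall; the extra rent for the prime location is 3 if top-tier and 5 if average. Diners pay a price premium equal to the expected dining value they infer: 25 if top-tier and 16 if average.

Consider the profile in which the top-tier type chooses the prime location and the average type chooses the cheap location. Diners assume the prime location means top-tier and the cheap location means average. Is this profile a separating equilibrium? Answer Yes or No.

Under these beliefs, the prime location earns price premium 25 and the cheap location earns price premium 16.
top-tier: the prime location nets 25 − 3 = 22; the cheap location nets 16. top-tier prefers the prime location.
average: the prime location nets 25 − 5 = 20; the cheap location nets 16. average would deviate to the prime location.
average has a profitable deviation, so the profile is not an equilibrium.

No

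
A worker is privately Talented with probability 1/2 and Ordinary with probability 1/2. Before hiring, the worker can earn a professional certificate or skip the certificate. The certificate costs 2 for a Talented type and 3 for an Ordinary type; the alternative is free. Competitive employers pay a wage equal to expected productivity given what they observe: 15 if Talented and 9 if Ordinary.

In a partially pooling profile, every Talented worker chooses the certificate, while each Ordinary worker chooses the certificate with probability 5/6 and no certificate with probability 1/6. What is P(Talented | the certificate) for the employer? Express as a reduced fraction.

P(the certificate) = (1/2)·1 + (1/2)·(5/6) = 11/12.
By Bayes' rule, P(Talented | the certificate) = (1/2) / (11/12) = 6/11.

6/11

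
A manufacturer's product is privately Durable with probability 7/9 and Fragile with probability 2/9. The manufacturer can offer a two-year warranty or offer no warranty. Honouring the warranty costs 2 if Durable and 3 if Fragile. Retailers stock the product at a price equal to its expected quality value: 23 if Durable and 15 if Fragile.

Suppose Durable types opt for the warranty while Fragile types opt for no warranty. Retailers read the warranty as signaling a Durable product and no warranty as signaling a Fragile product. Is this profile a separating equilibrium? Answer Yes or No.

Under these beliefs, the warranty earns price 23 and no warranty earns price 15.
Durable: the warranty nets 23 − 2 = 21; no warranty nets 15. Durable prefers the warranty.
Fragile: the warranty nets 23 − 3 = 20; no warranty nets 15. Fragile would deviate to the warranty.
Fragile has a profitable deviation, so the profile is not an equilibrium.

No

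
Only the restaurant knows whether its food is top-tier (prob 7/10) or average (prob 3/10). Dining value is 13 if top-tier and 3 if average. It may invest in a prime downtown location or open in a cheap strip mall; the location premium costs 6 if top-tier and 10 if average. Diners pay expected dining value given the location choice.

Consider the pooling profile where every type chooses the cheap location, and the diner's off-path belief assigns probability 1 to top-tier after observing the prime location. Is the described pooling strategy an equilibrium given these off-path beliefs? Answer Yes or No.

On path, the diner holds the prior and pays 7/10·13 + 3/10·3 = 10. Off path (the prime location), believing top-tier, it pays 13.
top-tier: the cheap location nets 10; the prime location nets 13 − 6 = 7. top-tier stays.
average: the cheap location nets 10; the prime location nets 13 − 10 = 3. average stays.
No type deviates, so pooling is sustained.

Yes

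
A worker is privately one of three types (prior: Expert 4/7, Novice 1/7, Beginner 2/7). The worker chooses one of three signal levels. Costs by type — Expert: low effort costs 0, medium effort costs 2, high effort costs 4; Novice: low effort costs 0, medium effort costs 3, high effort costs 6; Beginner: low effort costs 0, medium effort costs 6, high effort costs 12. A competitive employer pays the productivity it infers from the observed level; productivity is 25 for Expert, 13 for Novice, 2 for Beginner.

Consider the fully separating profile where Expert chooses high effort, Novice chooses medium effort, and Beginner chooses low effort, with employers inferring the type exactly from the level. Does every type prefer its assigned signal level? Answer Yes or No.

Separating wages: high effort → 25, medium effort → 13, low effort → 2.
Expert (assigned high effort): low effort: 2 − 0 = 2; medium effort: 13 − 2 = 11; high effort: 25 − 4 = 21. Expert stays.
Novice (assigned medium effort): low effort: 2 − 0 = 2; medium effort: 13 − 3 = 10; high effort: 25 − 6 = 19. Novice prefers high effort.
Beginner (assigned low effort): low effort: 2 − 0 = 2; medium effort: 13 − 6 = 7; high effort: 25 − 12 = 13. Beginner prefers high effort.
At least one type deviates; the separating profile fails.

No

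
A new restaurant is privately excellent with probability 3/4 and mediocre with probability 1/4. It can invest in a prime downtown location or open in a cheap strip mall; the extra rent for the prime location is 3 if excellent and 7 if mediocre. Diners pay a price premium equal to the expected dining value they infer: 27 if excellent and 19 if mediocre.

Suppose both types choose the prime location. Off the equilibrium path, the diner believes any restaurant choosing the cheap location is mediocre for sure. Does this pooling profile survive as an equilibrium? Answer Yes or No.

No

On path, the diner holds the prior and pays 3/4·27 + 1/4·19 = 25. Off path (the cheap location), believing mediocre, it pays 19.
excellent: the prime location nets 25 − 3 = 22; the cheap location nets 19. excellent stays.
mediocre: the prime location nets 25 − 7 = 18; the cheap location nets 19. mediocre would deviate.
A type deviates, so pooling fails.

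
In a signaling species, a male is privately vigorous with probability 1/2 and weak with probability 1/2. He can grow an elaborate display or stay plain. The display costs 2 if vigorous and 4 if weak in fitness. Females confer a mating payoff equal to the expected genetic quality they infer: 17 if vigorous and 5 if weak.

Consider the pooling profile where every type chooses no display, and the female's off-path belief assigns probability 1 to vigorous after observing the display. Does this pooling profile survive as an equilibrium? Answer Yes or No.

No

On path, the female holds the prior and pays 1/2·17 + 1/2·5 = 11. Off path (the display), believing vigorous, it pays 17.
vigorous: no display nets 11; the display nets 17 − 2 = 15. vigorous would deviate.
weak: no display nets 11; the display nets 17 − 4 = 13. weak would deviate.
A type deviates, so pooling fails.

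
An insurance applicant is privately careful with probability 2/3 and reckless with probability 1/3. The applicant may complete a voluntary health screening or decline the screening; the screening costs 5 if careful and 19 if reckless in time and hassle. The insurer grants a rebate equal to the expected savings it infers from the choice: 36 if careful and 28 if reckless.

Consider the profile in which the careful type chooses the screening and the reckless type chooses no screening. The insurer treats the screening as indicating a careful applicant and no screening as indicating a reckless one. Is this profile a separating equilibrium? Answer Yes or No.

Yes

Under these beliefs, the screening earns rebate 36 and no screening earns rebate 28.
careful: the screening nets 36 − 5 = 31; no screening nets 28. careful prefers the screening.
reckless: the screening nets 36 − 19 = 17; no screening nets 28. reckless prefers no screening.
Neither type deviates, so the separating profile is an equilibrium.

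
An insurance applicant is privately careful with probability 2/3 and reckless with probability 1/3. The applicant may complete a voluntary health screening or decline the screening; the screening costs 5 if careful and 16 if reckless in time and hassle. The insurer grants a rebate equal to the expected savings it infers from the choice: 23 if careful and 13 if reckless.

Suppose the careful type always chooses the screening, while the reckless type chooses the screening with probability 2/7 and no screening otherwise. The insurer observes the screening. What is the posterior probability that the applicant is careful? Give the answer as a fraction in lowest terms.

7/8

P(the screening) = (2/3)·1 + (1/3)·(2/7) = 16/21.
By Bayes' rule, P(careful | the screening) = (2/3) / (16/21) = 7/8.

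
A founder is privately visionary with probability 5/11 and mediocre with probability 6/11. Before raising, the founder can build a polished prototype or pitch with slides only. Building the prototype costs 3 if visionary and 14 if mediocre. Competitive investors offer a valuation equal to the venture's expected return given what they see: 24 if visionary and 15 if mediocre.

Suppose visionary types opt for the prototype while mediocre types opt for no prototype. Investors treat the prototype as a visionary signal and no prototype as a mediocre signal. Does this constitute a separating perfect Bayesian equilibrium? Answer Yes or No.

Yes

Under these beliefs, the prototype earns valuation 24 and no prototype earns valuation 15.
visionary: the prototype nets 24 − 3 = 21; no prototype nets 15. visionary prefers the prototype.
mediocre: the prototype nets 24 − 14 = 10; no prototype nets 15. mediocre prefers no prototype.
Neither type deviates, so the separating profile is an equilibrium.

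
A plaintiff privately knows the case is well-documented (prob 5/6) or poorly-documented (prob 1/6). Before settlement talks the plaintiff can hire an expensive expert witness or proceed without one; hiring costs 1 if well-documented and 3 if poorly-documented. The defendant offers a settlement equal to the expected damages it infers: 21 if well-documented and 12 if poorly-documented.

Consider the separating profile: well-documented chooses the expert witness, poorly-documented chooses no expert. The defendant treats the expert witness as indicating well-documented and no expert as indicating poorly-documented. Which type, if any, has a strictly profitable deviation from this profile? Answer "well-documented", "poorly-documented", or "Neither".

poorly-documented

The expert witness pays 21; no expert pays 12.
well-documented: assigned the expert witness, nets 21 − 1 = 20; deviating to no expert nets 12.
poorly-documented: assigned no expert, nets 12; deviating to the expert witness nets 21 − 3 = 18.
The poorly-documented type gains 6 by deviating.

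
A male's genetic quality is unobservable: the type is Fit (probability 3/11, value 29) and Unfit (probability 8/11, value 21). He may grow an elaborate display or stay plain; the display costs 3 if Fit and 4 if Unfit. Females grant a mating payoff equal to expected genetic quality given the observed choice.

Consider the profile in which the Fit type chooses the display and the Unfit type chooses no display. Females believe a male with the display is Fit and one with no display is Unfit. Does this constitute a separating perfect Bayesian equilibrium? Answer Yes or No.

No

Under these beliefs, the display earns mating payoff 29 and no display earns mating payoff 21.
Fit: the display nets 29 − 3 = 26; no display nets 21. Fit prefers the display.
Unfit: the display nets 29 − 4 = 25; no display nets 21. Unfit would deviate to the display.
Unfit has a profitable deviation, so the profile is not an equilibrium.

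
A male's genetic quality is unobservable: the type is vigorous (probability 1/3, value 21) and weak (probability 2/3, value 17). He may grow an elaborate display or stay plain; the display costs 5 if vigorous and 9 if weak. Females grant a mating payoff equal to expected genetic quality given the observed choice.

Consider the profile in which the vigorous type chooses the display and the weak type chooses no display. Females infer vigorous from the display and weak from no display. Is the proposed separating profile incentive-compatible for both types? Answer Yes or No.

No

Under these beliefs, the display earns mating payoff 21 and no display earns mating payoff 17.
vigorous: the display nets 21 − 5 = 16; no display nets 17. vigorous would deviate to no display.
weak: the display nets 21 − 9 = 12; no display nets 17. weak prefers no display.
vigorous has a profitable deviation, so the profile is not an equilibrium.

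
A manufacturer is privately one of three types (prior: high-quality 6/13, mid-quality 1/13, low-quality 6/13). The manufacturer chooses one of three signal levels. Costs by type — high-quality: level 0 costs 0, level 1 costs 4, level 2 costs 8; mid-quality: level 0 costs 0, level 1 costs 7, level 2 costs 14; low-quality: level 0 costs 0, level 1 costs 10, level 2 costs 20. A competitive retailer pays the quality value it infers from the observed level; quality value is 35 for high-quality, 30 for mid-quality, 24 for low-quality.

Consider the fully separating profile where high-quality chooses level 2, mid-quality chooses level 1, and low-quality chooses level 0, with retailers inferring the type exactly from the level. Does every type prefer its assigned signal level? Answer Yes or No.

Separating prices: level 2 → 35, level 1 → 30, level 0 → 24.
high-quality (assigned level 2): level 0: 24 − 0 = 24; level 1: 30 − 4 = 26; level 2: 35 − 8 = 27. high-quality stays.
mid-quality (assigned level 1): level 0: 24 − 0 = 24; level 1: 30 − 7 = 23; level 2: 35 − 14 = 21. mid-quality prefers level 0.
low-quality (assigned level 0): level 0: 24 − 0 = 24; level 1: 30 − 10 = 20; level 2: 35 − 20 = 15. low-quality stays.
At least one type deviates; the separating profile fails.

No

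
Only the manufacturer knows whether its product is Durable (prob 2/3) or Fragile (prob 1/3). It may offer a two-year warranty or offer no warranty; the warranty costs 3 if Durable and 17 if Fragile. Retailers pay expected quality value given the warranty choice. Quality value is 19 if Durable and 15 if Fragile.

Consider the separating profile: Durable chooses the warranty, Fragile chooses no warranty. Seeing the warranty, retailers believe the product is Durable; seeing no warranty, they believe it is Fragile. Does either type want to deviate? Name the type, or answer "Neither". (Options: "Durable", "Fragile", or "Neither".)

The warranty pays 19; no warranty pays 15.
Durable: assigned the warranty, nets 19 − 3 = 16; deviating to no warranty nets 15.
Fragile: assigned no warranty, nets 15; deviating to the warranty nets 19 − 17 = 2.
Both types strictly prefer their assigned action; no profitable deviation.

Neither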